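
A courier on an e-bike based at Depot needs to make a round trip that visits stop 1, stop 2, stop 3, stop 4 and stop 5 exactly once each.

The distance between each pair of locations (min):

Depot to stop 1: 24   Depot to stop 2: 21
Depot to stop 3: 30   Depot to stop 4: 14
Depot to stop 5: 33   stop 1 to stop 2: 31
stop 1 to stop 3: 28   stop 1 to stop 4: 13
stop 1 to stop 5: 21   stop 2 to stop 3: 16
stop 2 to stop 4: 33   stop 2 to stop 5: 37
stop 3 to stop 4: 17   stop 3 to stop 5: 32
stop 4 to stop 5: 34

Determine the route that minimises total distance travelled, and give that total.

There are 60 distinct closed tours to check (reversals are equivalent).
Depot - stop 1 - stop 2 - stop 3 - stop 4 - stop 5 - Depot: 24+31+16+17+34+33 = 155
Depot - stop 1 - stop 2 - stop 3 - stop 5 - stop 4 - Depot: 24+31+16+32+34+14 = 151
Depot - stop 1 - stop 2 - stop 4 - stop 3 - stop 5 - Depot: 24+31+33+17+32+33 = 170
Depot - stop 1 - stop 2 - stop 4 - stop 5 - stop 3 - Depot: 24+31+33+34+32+30 = 184
Depot - stop 1 - stop 2 - stop 5 - stop 3 - stop 4 - Depot: 24+31+37+32+17+14 = 155
Depot - stop 1 - stop 2 - stop 5 - stop 4 - stop 3 - Depot: 24+31+37+34+17+30 = 173
Depot - stop 1 - stop 3 - stop 2 - stop 4 - stop 5 - Depot: 24+28+16+33+34+33 = 168
Depot - stop 1 - stop 3 - stop 2 - stop 5 - stop 4 - Depot: 24+28+16+37+34+14 = 153
Depot - stop 1 - stop 3 - stop 4 - stop 2 - stop 5 - Depot: 24+28+17+33+37+33 = 172
Depot - stop 1 - stop 3 - stop 4 - stop 5 - stop 2 - Depot: 24+28+17+34+37+21 = 161
Depot - stop 1 - stop 3 - stop 5 - stop 2 - stop 4 - Depot: 24+28+32+37+33+14 = 168
Depot - stop 1 - stop 3 - stop 5 - stop 4 - stop 2 - Depot: 24+28+32+34+33+21 = 172
Depot - stop 1 - stop 4 - stop 2 - stop 3 - stop 5 - Depot: 24+13+33+16+32+33 = 151
Depot - stop 1 - stop 4 - stop 2 - stop 5 - stop 3 - Depot: 24+13+33+37+32+30 = 169
… (46 more)
Depot - stop 2 - stop 3 - stop 5 - stop 1 - stop 4 - Depot: 21+16+32+21+13+14 = 117  ← best
The minimum is 117.
One optimal route: Depot → stop 2 → stop 3 → stop 5 → stop 1 → stop 4 → Depot (or its reverse).

117 min — the shortest possible round trip.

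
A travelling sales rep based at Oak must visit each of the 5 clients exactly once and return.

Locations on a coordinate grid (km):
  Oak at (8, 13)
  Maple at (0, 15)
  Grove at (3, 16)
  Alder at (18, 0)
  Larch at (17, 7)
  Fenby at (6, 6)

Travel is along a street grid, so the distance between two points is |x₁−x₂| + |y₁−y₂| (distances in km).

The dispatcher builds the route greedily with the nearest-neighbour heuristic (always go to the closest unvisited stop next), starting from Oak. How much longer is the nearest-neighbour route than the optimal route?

Excess over optimum: 2 km.

From Oak: Grove=8, Fenby=9, Maple=10, Larch=15, Alder=23 → choose Grove (8).
From Grove: Maple=4, Fenby=13, Larch=23, Alder=31 → choose Maple (4).
From Maple: Fenby=15, Larch=25, Alder=33 → choose Fenby (15).
From Fenby: Larch=12, Alder=18 → choose Larch (12).
From Larch: Alder=8 → choose Alder (8).
NN route Oak → Grove → Maple → Fenby → Larch → Alder → Oak costs 70.
Optimal: Oak → Maple → Grove → Fenby → Alder → Larch → Oak costs 68 (by enumerating all 60 distinct tours).
Excess = 70 − 68 = 2.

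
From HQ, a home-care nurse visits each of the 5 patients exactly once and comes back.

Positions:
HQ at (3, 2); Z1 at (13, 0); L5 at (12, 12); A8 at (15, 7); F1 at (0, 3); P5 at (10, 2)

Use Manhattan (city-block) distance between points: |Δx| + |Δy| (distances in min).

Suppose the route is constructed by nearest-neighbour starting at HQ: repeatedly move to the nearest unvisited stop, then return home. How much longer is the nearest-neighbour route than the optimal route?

The nearest-neighbour route is 2 min longer than optimal.

HQ: F1=4, P5=7, Z1=12, A8=17, L5=19 ⇒ F1
F1: P5=11, Z1=16, A8=19, L5=21 ⇒ P5
P5: Z1=5, A8=10, L5=12 ⇒ Z1
Z1: A8=9, L5=13 ⇒ A8
A8: L5=8 ⇒ L5
NN route HQ → F1 → P5 → Z1 → A8 → L5 → HQ costs 56.
Optimal: HQ → F1 → L5 → A8 → Z1 → P5 → HQ costs 54 (by enumerating all 60 distinct tours).
Excess = 56 − 54 = 2.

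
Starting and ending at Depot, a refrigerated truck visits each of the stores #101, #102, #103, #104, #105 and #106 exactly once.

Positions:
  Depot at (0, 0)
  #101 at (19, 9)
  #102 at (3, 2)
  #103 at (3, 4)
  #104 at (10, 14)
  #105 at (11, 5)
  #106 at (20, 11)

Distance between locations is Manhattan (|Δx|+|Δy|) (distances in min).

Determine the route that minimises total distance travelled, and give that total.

With 6 stops there are 6!/2 = 360 distinct round trips (a route and its reverse cost the same).
Depot → #101 → #102 → #103 → #104 → #105 → #106 → Depot: 28+23+2+17+10+15+31 = 126
Depot → #101 → #102 → #103 → #104 → #106 → #105 → Depot: 28+23+2+17+13+15+16 = 114
Depot → #101 → #102 → #103 → #105 → #104 → #106 → Depot: 28+23+2+9+10+13+31 = 116
Depot → #101 → #102 → #103 → #105 → #106 → #104 → Depot: 28+23+2+9+15+13+24 = 114
Depot → #101 → #102 → #103 → #106 → #104 → #105 → Depot: 28+23+2+24+13+10+16 = 116
Depot → #101 → #102 → #103 → #106 → #105 → #104 → Depot: 28+23+2+24+15+10+24 = 126
Depot → #101 → #102 → #104 → #103 → #105 → #106 → Depot: 28+23+19+17+9+15+31 = 142
Depot → #101 → #102 → #104 → #103 → #106 → #105 → Depot: 28+23+19+17+24+15+16 = 142
… (352 more)
Depot → #102 → #103 → #104 → #106 → #101 → #105 → Depot: 5+2+17+13+3+12+16 = 68  ← best
The minimum is 68.
One optimal route: Depot → #102 → #103 → #104 → #106 → #101 → #105 → Depot (or its reverse).

Minimum total distance: 68 min.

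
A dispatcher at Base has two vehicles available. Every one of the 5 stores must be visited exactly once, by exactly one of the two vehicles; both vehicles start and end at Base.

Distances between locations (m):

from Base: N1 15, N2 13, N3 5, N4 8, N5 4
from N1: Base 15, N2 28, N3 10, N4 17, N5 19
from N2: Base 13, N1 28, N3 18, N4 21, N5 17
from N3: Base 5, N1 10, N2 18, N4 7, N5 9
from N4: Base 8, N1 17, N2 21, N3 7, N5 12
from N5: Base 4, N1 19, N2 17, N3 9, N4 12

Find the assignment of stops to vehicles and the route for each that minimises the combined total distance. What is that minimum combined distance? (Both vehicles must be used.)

Minimum combined distance: 74 m.

There are 2^4 − 1 = 15 ways to divide the 5 stops into two non-empty groups. For each, the best each vehicle can do is its own shortest tour through its group:
  {N1} + {N2, N3, N4, N5}: 30 + 54 = 84
  {N2} + {N1, N3, N4, N5}: 26 + 48 = 74
  {N1, N2} + {N3, N4, N5}: 56 + 28 = 84
  {N3} + {N1, N2, N4, N5}: 10 + 74 = 84
  {N1, N3} + {N2, N4, N5}: 30 + 50 = 80
  {N2, N3} + {N1, N4, N5}: 36 + 48 = 84
  … (15 splits in total)
Best: vehicle 1 Base → N2 → Base = 26; vehicle 2 Base → N1 → N3 → N4 → N5 → Base = 48; combined 74.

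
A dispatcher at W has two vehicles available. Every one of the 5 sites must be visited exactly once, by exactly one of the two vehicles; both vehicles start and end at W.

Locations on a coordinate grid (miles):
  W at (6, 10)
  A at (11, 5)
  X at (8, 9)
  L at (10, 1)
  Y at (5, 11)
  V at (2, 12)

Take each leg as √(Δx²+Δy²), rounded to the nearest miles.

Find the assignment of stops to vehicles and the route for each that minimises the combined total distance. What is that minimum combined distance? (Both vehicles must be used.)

Minimum combined distance: 29 miles.

Check every non-empty split of the stops between the two vehicles; for each half take its own optimal tour:
  {A} + {X, L, Y, V}: 14 + 28 = 42
  {X} + {A, L, Y, V}: 4 + 29 = 33
  {A, X} + {L, Y, V}: 14 + 28 = 42
  {L} + {A, X, Y, V}: 20 + 22 = 42
  {A, L} + {X, Y, V}: 21 + 13 = 34
  {X, L} + {A, Y, V}: 20 + 22 = 42
  … (15 splits in total)
  {A, X, L} + {Y, V}: 21 + 8 = 29  ← best
Best: vehicle 1 W → A → L → X → W = 21; vehicle 2 W → Y → V → W = 8; combined 29.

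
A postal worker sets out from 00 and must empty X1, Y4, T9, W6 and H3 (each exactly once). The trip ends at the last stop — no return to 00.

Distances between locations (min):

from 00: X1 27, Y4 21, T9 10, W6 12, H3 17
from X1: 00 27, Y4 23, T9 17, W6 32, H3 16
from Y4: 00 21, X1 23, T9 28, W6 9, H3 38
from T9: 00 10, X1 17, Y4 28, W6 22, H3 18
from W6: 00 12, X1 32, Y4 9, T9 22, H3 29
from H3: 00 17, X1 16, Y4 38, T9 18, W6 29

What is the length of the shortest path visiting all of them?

Shortest open route: 76 min.

There are 5! = 120 possible orderings.
00 - X1 - Y4 - T9 - W6 - H3: 27+23+28+22+29 = 129
00 - X1 - Y4 - T9 - H3 - W6: 27+23+28+18+29 = 125
00 - X1 - Y4 - W6 - T9 - H3: 27+23+9+22+18 = 99
00 - X1 - Y4 - W6 - H3 - T9: 27+23+9+29+18 = 106
00 - X1 - Y4 - H3 - T9 - W6: 27+23+38+18+22 = 128
00 - X1 - Y4 - H3 - W6 - T9: 27+23+38+29+22 = 139
00 - X1 - T9 - Y4 - W6 - H3: 27+17+28+9+29 = 110
00 - X1 - T9 - Y4 - H3 - W6: 27+17+28+38+29 = 139
00 - X1 - T9 - W6 - Y4 - H3: 27+17+22+9+38 = 113
00 - X1 - T9 - W6 - H3 - Y4: 27+17+22+29+38 = 133
00 - X1 - T9 - H3 - Y4 - W6: 27+17+18+38+9 = 109
00 - X1 - T9 - H3 - W6 - Y4: 27+17+18+29+9 = 100
00 - X1 - W6 - Y4 - T9 - H3: 27+32+9+28+18 = 114
00 - X1 - W6 - Y4 - H3 - T9: 27+32+9+38+18 = 124
… (106 more)
00 - T9 - H3 - X1 - Y4 - W6: 10+18+16+23+9 = 76  ← best
The minimum is 76.
One shortest path: 00 → T9 → H3 → X1 → Y4 → W6.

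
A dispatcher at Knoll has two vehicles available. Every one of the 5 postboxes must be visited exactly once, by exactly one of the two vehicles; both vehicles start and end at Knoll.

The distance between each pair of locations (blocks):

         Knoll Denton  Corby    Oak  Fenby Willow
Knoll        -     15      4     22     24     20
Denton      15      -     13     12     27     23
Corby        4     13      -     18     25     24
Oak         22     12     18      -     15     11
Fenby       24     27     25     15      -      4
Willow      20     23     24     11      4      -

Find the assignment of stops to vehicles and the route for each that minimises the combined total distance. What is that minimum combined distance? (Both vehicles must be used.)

74 blocks — the smallest possible combined total.

Try each way of splitting the stops between the two vehicles (each non-empty) and, for each split, find the best tour for each vehicle:
  {Denton} + {Corby, Oak, Fenby, Willow}: 30 + 61 = 91
  {Corby} + {Denton, Oak, Fenby, Willow}: 8 + 66 = 74
  {Denton, Corby} + {Oak, Fenby, Willow}: 32 + 61 = 93
  {Oak} + {Denton, Corby, Fenby, Willow}: 44 + 68 = 112
  {Denton, Oak} + {Corby, Fenby, Willow}: 49 + 53 = 102
  {Corby, Oak} + {Denton, Fenby, Willow}: 44 + 66 = 110
  … (15 splits in total)
Best: vehicle 1 Knoll → Corby → Knoll = 8; vehicle 2 Knoll → Denton → Oak → Fenby → Willow → Knoll = 66; combined 74.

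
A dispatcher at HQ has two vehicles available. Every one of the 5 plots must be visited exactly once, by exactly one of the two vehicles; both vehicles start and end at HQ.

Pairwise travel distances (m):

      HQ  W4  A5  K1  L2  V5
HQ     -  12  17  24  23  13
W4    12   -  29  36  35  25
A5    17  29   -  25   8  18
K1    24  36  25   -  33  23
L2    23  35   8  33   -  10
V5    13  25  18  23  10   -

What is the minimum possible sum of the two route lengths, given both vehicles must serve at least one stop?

104 m — the smallest possible combined total.

Try each way of splitting the stops between the two vehicles (each non-empty) and, for each split, find the best tour for each vehicle:
  {W4} + {A5, K1, L2, V5}: 24 + 80 = 104
  {A5} + {W4, K1, L2, V5}: 34 + 104 = 138
  {W4, A5} + {K1, L2, V5}: 58 + 80 = 138
  {K1} + {W4, A5, L2, V5}: 48 + 72 = 120
  {W4, K1} + {A5, L2, V5}: 72 + 48 = 120
  {A5, K1} + {W4, L2, V5}: 66 + 70 = 136
  … (15 splits in total)
Best: vehicle 1 HQ → W4 → HQ = 24; vehicle 2 HQ → K1 → A5 → L2 → V5 → HQ = 80; combined 104.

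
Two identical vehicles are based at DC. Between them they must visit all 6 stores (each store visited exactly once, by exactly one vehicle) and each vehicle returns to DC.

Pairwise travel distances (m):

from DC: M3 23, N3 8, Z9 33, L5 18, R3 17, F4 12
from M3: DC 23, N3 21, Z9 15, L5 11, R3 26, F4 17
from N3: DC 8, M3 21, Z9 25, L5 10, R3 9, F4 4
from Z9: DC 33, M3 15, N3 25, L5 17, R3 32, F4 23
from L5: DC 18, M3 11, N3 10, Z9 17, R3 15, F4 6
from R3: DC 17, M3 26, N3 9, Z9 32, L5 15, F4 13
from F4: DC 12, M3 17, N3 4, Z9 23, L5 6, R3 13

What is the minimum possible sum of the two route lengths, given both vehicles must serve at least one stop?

There are 2^5 − 1 = 31 ways to divide the 6 stops into two non-empty groups. For each, the best each vehicle can do is its own shortest tour through its group:
  {M3} + {N3, Z9, L5, R3, F4}: 46 + 84 = 130
  {N3} + {M3, Z9, L5, R3, F4}: 16 + 91 = 107
  {M3, N3} + {Z9, L5, R3, F4}: 52 + 84 = 136
  {Z9} + {M3, N3, L5, R3, F4}: 66 + 70 = 136
  {M3, Z9} + {N3, L5, R3, F4}: 71 + 50 = 121
  {N3, Z9} + {M3, L5, R3, F4}: 66 + 70 = 136
  … (31 splits in total)
Best: vehicle 1 DC → N3 → DC = 16; vehicle 2 DC → M3 → Z9 → L5 → F4 → R3 → DC = 91; combined 107.

Minimum combined distance: 107 m.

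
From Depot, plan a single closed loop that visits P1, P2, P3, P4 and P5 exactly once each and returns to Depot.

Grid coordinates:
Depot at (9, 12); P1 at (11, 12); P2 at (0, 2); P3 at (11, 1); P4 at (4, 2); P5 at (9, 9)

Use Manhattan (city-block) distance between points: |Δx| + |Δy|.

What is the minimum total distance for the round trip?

Minimum total distance: 44.

There are 60 distinct closed tours to check (reversals are equivalent).
Depot → P1 → P2 → P3 → P4 → P5 → Depot: 2+21+12+8+12+3 = 58
Depot → P1 → P2 → P3 → P5 → P4 → Depot: 2+21+12+10+12+15 = 72
Depot → P1 → P2 → P4 → P3 → P5 → Depot: 2+21+4+8+10+3 = 48
Depot → P1 → P2 → P4 → P5 → P3 → Depot: 2+21+4+12+10+13 = 62
Depot → P1 → P2 → P5 → P3 → P4 → Depot: 2+21+16+10+8+15 = 72
Depot → P1 → P2 → P5 → P4 → P3 → Depot: 2+21+16+12+8+13 = 72
Depot → P1 → P3 → P2 → P4 → P5 → Depot: 2+11+12+4+12+3 = 44
Depot → P1 → P3 → P2 → P5 → P4 → Depot: 2+11+12+16+12+15 = 68
Depot → P1 → P3 → P4 → P2 → P5 → Depot: 2+11+8+4+16+3 = 44
Depot → P1 → P3 → P4 → P5 → P2 → Depot: 2+11+8+12+16+19 = 68
Depot → P1 → P3 → P5 → P2 → P4 → Depot: 2+11+10+16+4+15 = 58
Depot → P1 → P3 → P5 → P4 → P2 → Depot: 2+11+10+12+4+19 = 58
Depot → P1 → P4 → P2 → P3 → P5 → Depot: 2+17+4+12+10+3 = 48
Depot → P1 → P4 → P2 → P5 → P3 → Depot: 2+17+4+16+10+13 = 62
… (46 more)
The minimum is 44.
One optimal route: Depot → P1 → P3 → P2 → P4 → P5 → Depot (or its reverse).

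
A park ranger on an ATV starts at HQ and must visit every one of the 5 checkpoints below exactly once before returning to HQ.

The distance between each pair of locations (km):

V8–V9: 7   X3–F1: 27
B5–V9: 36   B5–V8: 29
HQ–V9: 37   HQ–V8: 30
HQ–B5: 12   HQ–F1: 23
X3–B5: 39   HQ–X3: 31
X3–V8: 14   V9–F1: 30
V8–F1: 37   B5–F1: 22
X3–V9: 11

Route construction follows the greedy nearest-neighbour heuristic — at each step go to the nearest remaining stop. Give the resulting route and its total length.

109 km along HQ → B5 → F1 → X3 → V9 → V8 → HQ.

From HQ: distances to unvisited — B5=12, F1=23, V8=30, X3=31, V9=37. Nearest is B5 (12).
From B5: distances to unvisited — F1=22, V8=29, V9=36, X3=39. Nearest is F1 (22).
From F1: distances to unvisited — X3=27, V9=30, V8=37. Nearest is X3 (27).
From X3: distances to unvisited — V9=11, V8=14. Nearest is V9 (11).
From V9: distances to unvisited — V8=7. Nearest is V8 (7).
Return V8→HQ: 30.
Total = 12 + 22 + 27 + 11 + 7 + 30 = 109.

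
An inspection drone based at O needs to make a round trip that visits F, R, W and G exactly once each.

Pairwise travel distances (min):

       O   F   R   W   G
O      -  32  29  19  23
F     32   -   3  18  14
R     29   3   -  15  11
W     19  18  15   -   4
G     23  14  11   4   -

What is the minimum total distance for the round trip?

69 min — the shortest possible round trip.

O - F - R - W - G - O: 32+3+15+4+23 = 77
O - F - R - G - W - O: 32+3+11+4+19 = 69
O - F - W - R - G - O: 32+18+15+11+23 = 99
O - F - W - G - R - O: 32+18+4+11+29 = 94
O - F - G - R - W - O: 32+14+11+15+19 = 91
O - F - G - W - R - O: 32+14+4+15+29 = 94
O - R - F - W - G - O: 29+3+18+4+23 = 77
O - R - F - G - W - O: 29+3+14+4+19 = 69
O - R - W - F - G - O: 29+15+18+14+23 = 99
O - R - G - F - W - O: 29+11+14+18+19 = 91
O - W - F - R - G - O: 19+18+3+11+23 = 74
O - W - R - F - G - O: 19+15+3+14+23 = 74
The minimum is 69.
One optimal route: O → F → R → G → W → O (or its reverse).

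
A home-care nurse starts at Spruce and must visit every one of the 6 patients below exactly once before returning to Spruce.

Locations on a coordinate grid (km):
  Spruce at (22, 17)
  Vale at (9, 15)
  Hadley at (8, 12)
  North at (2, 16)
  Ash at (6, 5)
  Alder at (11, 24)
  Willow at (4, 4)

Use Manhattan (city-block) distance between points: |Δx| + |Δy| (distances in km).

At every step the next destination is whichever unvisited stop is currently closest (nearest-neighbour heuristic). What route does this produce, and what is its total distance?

At Spruce the remaining stops are Vale 15, Alder 18, Hadley 19, North 21, Ash 28, Willow 31; go to Vale.
At Vale the remaining stops are Hadley 4, North 8, Alder 11, Ash 13, Willow 16; go to Hadley.
At Hadley the remaining stops are Ash 9, North 10, Willow 12, Alder 15; go to Ash.
At Ash the remaining stops are Willow 3, North 15, Alder 24; go to Willow.
At Willow the remaining stops are North 14, Alder 27; go to North.
At North the remaining stops are Alder 17; go to Alder.
Return Alder→Spruce: 18.
Total = 15 + 4 + 9 + 3 + 14 + 17 + 18 = 80.

Total distance 80 km via the nearest-neighbour route Spruce → Vale → Hadley → Ash → Willow → North → Alder → Spruce.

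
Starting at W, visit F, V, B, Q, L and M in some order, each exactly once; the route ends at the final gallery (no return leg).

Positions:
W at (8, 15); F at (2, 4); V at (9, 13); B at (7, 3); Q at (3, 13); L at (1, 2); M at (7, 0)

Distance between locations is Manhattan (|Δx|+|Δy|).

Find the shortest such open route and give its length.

There are 6! = 720 possible orderings.
W - F - V - B - Q - L - M: 17+16+12+14+13+8 = 80
W - F - V - B - Q - M - L: 17+16+12+14+17+8 = 84
W - F - V - B - L - Q - M: 17+16+12+7+13+17 = 82
W - F - V - B - L - M - Q: 17+16+12+7+8+17 = 77
W - F - V - B - M - Q - L: 17+16+12+3+17+13 = 78
W - F - V - B - M - L - Q: 17+16+12+3+8+13 = 69
W - F - V - Q - B - L - M: 17+16+6+14+7+8 = 68
W - F - V - Q - B - M - L: 17+16+6+14+3+8 = 64
… (712 more)
W - V - Q - F - L - B - M: 3+6+10+3+7+3 = 32  ← best
The minimum is 32.
One shortest path: W → V → Q → F → L → B → M.

32 — the minimum one-way total.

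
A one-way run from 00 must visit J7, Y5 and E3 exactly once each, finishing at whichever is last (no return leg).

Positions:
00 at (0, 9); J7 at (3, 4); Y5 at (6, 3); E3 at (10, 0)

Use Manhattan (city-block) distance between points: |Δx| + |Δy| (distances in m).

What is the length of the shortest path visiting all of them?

Shortest open route: 19 m.

There are 3! = 6 possible orderings.
00→J7→Y5→E3: 8+4+7 = 19
00→J7→E3→Y5: 8+11+7 = 26
00→Y5→J7→E3: 12+4+11 = 27
00→Y5→E3→J7: 12+7+11 = 30
00→E3→J7→Y5: 19+11+4 = 34
00→E3→Y5→J7: 19+7+4 = 30
The minimum is 19.
One shortest path: 00 → J7 → Y5 → E3.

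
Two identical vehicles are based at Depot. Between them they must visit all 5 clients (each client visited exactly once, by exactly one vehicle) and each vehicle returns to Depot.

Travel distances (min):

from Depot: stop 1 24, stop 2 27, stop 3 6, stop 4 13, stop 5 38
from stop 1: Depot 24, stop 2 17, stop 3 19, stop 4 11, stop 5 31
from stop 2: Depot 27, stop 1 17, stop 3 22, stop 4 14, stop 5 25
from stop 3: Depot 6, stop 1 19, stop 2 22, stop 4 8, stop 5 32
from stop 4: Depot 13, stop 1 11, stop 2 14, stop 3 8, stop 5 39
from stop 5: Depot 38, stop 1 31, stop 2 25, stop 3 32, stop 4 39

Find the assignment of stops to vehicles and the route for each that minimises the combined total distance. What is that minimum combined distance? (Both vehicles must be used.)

Try each way of splitting the stops between the two vehicles (each non-empty) and, for each split, find the best tour for each vehicle:
  {stop 1} + {stop 2, stop 3, stop 4, stop 5}: 48 + 90 = 138
  {stop 2} + {stop 1, stop 3, stop 4, stop 5}: 54 + 93 = 147
  {stop 1, stop 2} + {stop 3, stop 4, stop 5}: 68 + 90 = 158
  {stop 3} + {stop 1, stop 2, stop 4, stop 5}: 12 + 104 = 116
  {stop 1, stop 3} + {stop 2, stop 4, stop 5}: 49 + 90 = 139
  {stop 2, stop 3} + {stop 1, stop 4, stop 5}: 55 + 93 = 148
  … (15 splits in total)
Best: vehicle 1 Depot → stop 3 → Depot = 12; vehicle 2 Depot → stop 4 → stop 1 → stop 2 → stop 5 → Depot = 104; combined 116.

116 min — the smallest possible combined total.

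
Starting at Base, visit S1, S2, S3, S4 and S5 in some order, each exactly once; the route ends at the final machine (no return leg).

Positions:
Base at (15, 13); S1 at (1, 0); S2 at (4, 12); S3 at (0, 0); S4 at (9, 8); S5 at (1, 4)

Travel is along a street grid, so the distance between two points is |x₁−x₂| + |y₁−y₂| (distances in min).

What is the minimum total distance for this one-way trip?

There are 5! = 120 possible orderings.
Base→S1→S2→S3→S4→S5: 27+15+16+17+12 = 87
Base→S1→S2→S3→S5→S4: 27+15+16+5+12 = 75
Base→S1→S2→S4→S3→S5: 27+15+9+17+5 = 73
Base→S1→S2→S4→S5→S3: 27+15+9+12+5 = 68
Base→S1→S2→S5→S3→S4: 27+15+11+5+17 = 75
Base→S1→S2→S5→S4→S3: 27+15+11+12+17 = 82
Base→S1→S3→S2→S4→S5: 27+1+16+9+12 = 65
Base→S1→S3→S2→S5→S4: 27+1+16+11+12 = 67
Base→S1→S3→S4→S2→S5: 27+1+17+9+11 = 65
Base→S1→S3→S4→S5→S2: 27+1+17+12+11 = 68
Base→S1→S3→S5→S2→S4: 27+1+5+11+9 = 53
Base→S1→S3→S5→S4→S2: 27+1+5+12+9 = 54
Base→S1→S4→S2→S3→S5: 27+16+9+16+5 = 73
Base→S1→S4→S2→S5→S3: 27+16+9+11+5 = 68
… (106 more)
Base→S4→S2→S5→S1→S3: 11+9+11+4+1 = 36  ← best
The minimum is 36.
One shortest path: Base → S4 → S2 → S5 → S1 → S3.

Minimum one-way distance = 36 min.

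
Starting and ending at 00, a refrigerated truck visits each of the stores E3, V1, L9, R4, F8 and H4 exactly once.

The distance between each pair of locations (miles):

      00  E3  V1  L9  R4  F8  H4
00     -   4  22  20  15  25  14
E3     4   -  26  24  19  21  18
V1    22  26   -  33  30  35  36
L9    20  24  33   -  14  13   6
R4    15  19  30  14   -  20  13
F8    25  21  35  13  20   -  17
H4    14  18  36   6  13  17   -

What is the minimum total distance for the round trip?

Minimum total distance: 109 miles.

With 6 stops there are 6!/2 = 360 distinct round trips (a route and its reverse cost the same).
00-E3-V1-L9-R4-F8-H4-00: 4+26+33+14+20+17+14 = 128
00-E3-V1-L9-R4-H4-F8-00: 4+26+33+14+13+17+25 = 132
00-E3-V1-L9-F8-R4-H4-00: 4+26+33+13+20+13+14 = 123
00-E3-V1-L9-F8-H4-R4-00: 4+26+33+13+17+13+15 = 121
00-E3-V1-L9-H4-R4-F8-00: 4+26+33+6+13+20+25 = 127
00-E3-V1-L9-H4-F8-R4-00: 4+26+33+6+17+20+15 = 121
00-E3-V1-R4-L9-F8-H4-00: 4+26+30+14+13+17+14 = 118
00-E3-V1-R4-L9-H4-F8-00: 4+26+30+14+6+17+25 = 122
… (352 more)
00-E3-F8-L9-H4-R4-V1-00: 4+21+13+6+13+30+22 = 109  ← best
The minimum is 109.
One optimal route: 00 → E3 → F8 → L9 → H4 → R4 → V1 → 00 (or its reverse).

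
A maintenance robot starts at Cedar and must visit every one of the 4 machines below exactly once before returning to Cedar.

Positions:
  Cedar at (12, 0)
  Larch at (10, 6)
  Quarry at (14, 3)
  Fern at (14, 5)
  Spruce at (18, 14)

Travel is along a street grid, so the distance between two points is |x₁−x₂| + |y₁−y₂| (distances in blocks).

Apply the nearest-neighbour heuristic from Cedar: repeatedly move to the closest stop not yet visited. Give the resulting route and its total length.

48 blocks along Cedar → Quarry → Fern → Larch → Spruce → Cedar.

Cedar → [Quarry:5 / Fern:7 / Larch:8 / Spruce:20] → Quarry (5)
Quarry → [Fern:2 / Larch:7 / Spruce:15] → Fern (2)
Fern → [Larch:5 / Spruce:13] → Larch (5)
Larch → [Spruce:16] → Spruce (16)
Return Spruce→Cedar: 20.
Total = 5 + 2 + 5 + 16 + 20 = 48.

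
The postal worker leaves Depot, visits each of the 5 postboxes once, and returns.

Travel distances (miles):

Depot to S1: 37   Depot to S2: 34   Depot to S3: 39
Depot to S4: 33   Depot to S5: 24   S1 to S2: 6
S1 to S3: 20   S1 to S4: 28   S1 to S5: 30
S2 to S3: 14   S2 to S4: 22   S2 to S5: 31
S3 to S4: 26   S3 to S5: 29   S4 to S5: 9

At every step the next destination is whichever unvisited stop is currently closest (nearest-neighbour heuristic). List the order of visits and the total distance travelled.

Total distance 120 miles via the nearest-neighbour route Depot → S5 → S4 → S2 → S1 → S3 → Depot.

Depot → [S5:24 / S4:33 / S2:34 / S1:37 / S3:39] → S5 (24)
S5 → [S4:9 / S3:29 / S1:30 / S2:31] → S4 (9)
S4 → [S2:22 / S3:26 / S1:28] → S2 (22)
S2 → [S1:6 / S3:14] → S1 (6)
S1 → [S3:20] → S3 (20)
Return S3→Depot: 39.
Total = 24 + 9 + 22 + 6 + 20 + 39 = 120.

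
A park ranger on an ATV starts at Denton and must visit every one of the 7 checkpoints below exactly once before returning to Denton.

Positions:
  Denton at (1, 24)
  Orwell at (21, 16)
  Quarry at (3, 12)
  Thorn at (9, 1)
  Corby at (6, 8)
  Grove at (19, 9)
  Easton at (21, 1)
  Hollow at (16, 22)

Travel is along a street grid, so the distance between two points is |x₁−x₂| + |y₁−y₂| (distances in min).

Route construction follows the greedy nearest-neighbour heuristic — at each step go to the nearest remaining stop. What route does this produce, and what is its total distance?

Total distance 90 min via the nearest-neighbour route Denton → Quarry → Corby → Thorn → Easton → Grove → Orwell → Hollow → Denton.

At Denton the remaining stops are Quarry 14, Hollow 17, Corby 21, Orwell 28, Thorn 31, Grove 33, Easton 43; go to Quarry.
At Quarry the remaining stops are Corby 7, Thorn 17, Grove 19, Orwell 22, Hollow 23, Easton 29; go to Corby.
At Corby the remaining stops are Thorn 10, Grove 14, Easton 22, Orwell 23, Hollow 24; go to Thorn.
At Thorn the remaining stops are Easton 12, Grove 18, Orwell 27, Hollow 28; go to Easton.
At Easton the remaining stops are Grove 10, Orwell 15, Hollow 26; go to Grove.
At Grove the remaining stops are Orwell 9, Hollow 16; go to Orwell.
At Orwell the remaining stops are Hollow 11; go to Hollow.
Return Hollow→Denton: 17.
Total = 14 + 7 + 10 + 12 + 10 + 9 + 11 + 17 = 90.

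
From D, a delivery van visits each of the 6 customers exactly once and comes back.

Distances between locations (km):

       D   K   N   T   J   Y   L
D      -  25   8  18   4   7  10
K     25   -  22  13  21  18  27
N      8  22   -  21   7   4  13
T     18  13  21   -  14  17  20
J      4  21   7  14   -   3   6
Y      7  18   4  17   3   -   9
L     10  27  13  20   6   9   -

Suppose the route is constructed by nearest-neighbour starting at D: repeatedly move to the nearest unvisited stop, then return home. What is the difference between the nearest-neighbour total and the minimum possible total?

9 km longer than the optimal tour.

D: J=4, Y=7, N=8, L=10, T=18, K=25 ⇒ J
J: Y=3, L=6, N=7, T=14, K=21 ⇒ Y
Y: N=4, L=9, T=17, K=18 ⇒ N
N: L=13, T=21, K=22 ⇒ L
L: T=20, K=27 ⇒ T
T: K=13 ⇒ K
NN route D → J → Y → N → L → T → K → D costs 82.
Optimal: D → N → Y → K → T → J → L → D costs 73 (by enumerating all 360 distinct tours).
Excess = 82 − 73 = 9.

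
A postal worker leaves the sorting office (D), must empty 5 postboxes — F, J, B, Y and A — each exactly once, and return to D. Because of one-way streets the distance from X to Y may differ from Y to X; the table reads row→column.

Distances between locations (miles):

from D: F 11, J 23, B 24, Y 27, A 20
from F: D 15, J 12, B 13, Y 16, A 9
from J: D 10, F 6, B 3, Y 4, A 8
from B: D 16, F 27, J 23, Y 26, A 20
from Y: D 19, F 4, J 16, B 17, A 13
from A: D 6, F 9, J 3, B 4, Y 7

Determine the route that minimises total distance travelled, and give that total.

D→F→J→B→Y→A→D: 11+12+3+26+13+6 = 71
D→F→J→B→A→Y→D: 11+12+3+20+7+19 = 72
D→F→J→Y→B→A→D: 11+12+4+17+20+6 = 70
D→F→J→Y→A→B→D: 11+12+4+13+4+16 = 60
D→F→J→A→B→Y→D: 11+12+8+4+26+19 = 80
D→F→J→A→Y→B→D: 11+12+8+7+17+16 = 71
D→F→B→J→Y→A→D: 11+13+23+4+13+6 = 70
D→F→B→J→A→Y→D: 11+13+23+8+7+19 = 81
D→F→B→Y→J→A→D: 11+13+26+16+8+6 = 80
D→F→B→Y→A→J→D: 11+13+26+13+3+10 = 76
D→F→B→A→J→Y→D: 11+13+20+3+4+19 = 70
D→F→B→A→Y→J→D: 11+13+20+7+16+10 = 77
D→F→Y→J→B→A→D: 11+16+16+3+20+6 = 72
D→F→Y→J→A→B→D: 11+16+16+8+4+16 = 71
… (106 more)
The minimum is 60.
One optimal route: D → F → J → Y → A → B → D.

60 miles — the shortest possible round trip.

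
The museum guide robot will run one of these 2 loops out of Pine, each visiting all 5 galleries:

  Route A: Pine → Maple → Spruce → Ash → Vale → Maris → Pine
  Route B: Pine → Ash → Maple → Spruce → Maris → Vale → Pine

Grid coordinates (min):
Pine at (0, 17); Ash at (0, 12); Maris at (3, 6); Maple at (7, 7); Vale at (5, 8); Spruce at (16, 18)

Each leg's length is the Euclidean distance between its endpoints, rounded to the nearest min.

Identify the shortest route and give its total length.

59 min — Route B is the shortest.

Route A: 12 + 14 + 17 + 6 + 3 + 11 = 63
Route B: 5 + 9 + 14 + 18 + 3 + 10 = 59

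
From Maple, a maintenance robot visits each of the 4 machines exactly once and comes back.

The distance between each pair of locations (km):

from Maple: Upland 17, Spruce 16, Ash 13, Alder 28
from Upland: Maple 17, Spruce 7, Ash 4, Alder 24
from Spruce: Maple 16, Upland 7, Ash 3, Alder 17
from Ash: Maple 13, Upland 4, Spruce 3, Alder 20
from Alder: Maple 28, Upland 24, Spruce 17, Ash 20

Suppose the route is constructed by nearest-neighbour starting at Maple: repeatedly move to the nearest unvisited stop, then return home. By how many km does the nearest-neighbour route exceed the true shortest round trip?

Maple: Ash=13, Spruce=16, Upland=17, Alder=28 ⇒ Ash
Ash: Spruce=3, Upland=4, Alder=20 ⇒ Spruce
Spruce: Upland=7, Alder=17 ⇒ Upland
Upland: Alder=24 ⇒ Alder
NN route Maple → Ash → Spruce → Upland → Alder → Maple costs 75.
Optimal: Maple → Upland → Ash → Spruce → Alder → Maple costs 69 (by enumerating all 12 distinct tours).
Excess = 75 − 69 = 6.

The nearest-neighbour route is 6 km longer than optimal.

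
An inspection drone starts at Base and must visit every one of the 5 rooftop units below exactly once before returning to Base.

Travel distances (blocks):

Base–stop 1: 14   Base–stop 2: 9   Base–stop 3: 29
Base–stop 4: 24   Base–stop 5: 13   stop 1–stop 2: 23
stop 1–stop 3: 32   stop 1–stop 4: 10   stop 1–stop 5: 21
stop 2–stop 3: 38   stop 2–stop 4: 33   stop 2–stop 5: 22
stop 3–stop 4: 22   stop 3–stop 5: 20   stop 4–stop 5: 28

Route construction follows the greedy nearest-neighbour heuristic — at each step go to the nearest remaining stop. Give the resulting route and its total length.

Base → [stop 2:9 / stop 5:13 / stop 1:14 / stop 4:24 / stop 3:29] → stop 2 (9)
stop 2 → [stop 5:22 / stop 1:23 / stop 4:33 / stop 3:38] → stop 5 (22)
stop 5 → [stop 3:20 / stop 1:21 / stop 4:28] → stop 3 (20)
stop 3 → [stop 4:22 / stop 1:32] → stop 4 (22)
stop 4 → [stop 1:10] → stop 1 (10)
Return stop 1→Base: 14.
Total = 9 + 22 + 20 + 22 + 10 + 14 = 97.

97 blocks along Base → stop 2 → stop 5 → stop 3 → stop 4 → stop 1 → Base.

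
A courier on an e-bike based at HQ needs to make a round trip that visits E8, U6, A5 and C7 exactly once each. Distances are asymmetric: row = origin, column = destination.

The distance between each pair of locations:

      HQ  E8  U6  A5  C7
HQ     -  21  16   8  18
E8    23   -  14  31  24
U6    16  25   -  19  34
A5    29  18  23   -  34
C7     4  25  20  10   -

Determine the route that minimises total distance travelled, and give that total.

HQ - E8 - U6 - A5 - C7 - HQ: 21+14+19+34+4 = 92
HQ - E8 - U6 - C7 - A5 - HQ: 21+14+34+10+29 = 108
HQ - E8 - A5 - U6 - C7 - HQ: 21+31+23+34+4 = 113
HQ - E8 - A5 - C7 - U6 - HQ: 21+31+34+20+16 = 122
HQ - E8 - C7 - U6 - A5 - HQ: 21+24+20+19+29 = 113
HQ - E8 - C7 - A5 - U6 - HQ: 21+24+10+23+16 = 94
HQ - U6 - E8 - A5 - C7 - HQ: 16+25+31+34+4 = 110
HQ - U6 - E8 - C7 - A5 - HQ: 16+25+24+10+29 = 104
HQ - U6 - A5 - E8 - C7 - HQ: 16+19+18+24+4 = 81
HQ - U6 - A5 - C7 - E8 - HQ: 16+19+34+25+23 = 117
HQ - U6 - C7 - E8 - A5 - HQ: 16+34+25+31+29 = 135
HQ - U6 - C7 - A5 - E8 - HQ: 16+34+10+18+23 = 101
HQ - A5 - E8 - U6 - C7 - HQ: 8+18+14+34+4 = 78
HQ - A5 - E8 - C7 - U6 - HQ: 8+18+24+20+16 = 86
… (10 more)
HQ - C7 - A5 - E8 - U6 - HQ: 18+10+18+14+16 = 76  ← best
The minimum is 76.
One optimal route: HQ → C7 → A5 → E8 → U6 → HQ.

Minimum total distance: 76.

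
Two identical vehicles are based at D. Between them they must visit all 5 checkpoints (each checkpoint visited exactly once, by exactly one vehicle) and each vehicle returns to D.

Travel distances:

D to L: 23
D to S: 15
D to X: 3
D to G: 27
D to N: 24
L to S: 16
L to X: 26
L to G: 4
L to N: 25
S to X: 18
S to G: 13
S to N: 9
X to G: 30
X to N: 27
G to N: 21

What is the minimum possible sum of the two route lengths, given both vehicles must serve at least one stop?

78 — the smallest possible combined total.

There are 2^4 − 1 = 15 ways to divide the 5 stops into two non-empty groups. For each, the best each vehicle can do is its own shortest tour through its group:
  {L} + {S, X, G, N}: 46 + 78 = 124
  {S} + {L, X, G, N}: 30 + 78 = 108
  {L, S} + {X, G, N}: 54 + 78 = 132
  {X} + {L, S, G, N}: 6 + 72 = 78
  {L, X} + {S, G, N}: 52 + 72 = 124
  {S, X} + {L, G, N}: 36 + 72 = 108
  … (15 splits in total)
Best: vehicle 1 D → X → D = 6; vehicle 2 D → L → G → N → S → D = 72; combined 78.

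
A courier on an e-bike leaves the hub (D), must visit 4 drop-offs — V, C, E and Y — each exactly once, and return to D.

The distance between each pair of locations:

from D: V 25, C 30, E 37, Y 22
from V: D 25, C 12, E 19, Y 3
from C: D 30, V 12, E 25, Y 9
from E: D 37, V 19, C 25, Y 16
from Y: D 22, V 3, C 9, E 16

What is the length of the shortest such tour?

Minimum total distance: 98.

D-V-C-E-Y-D: 25+12+25+16+22 = 100
D-V-C-Y-E-D: 25+12+9+16+37 = 99
D-V-E-C-Y-D: 25+19+25+9+22 = 100
D-V-E-Y-C-D: 25+19+16+9+30 = 99
D-V-Y-C-E-D: 25+3+9+25+37 = 99
D-V-Y-E-C-D: 25+3+16+25+30 = 99
D-C-V-E-Y-D: 30+12+19+16+22 = 99
D-C-V-Y-E-D: 30+12+3+16+37 = 98
D-C-E-V-Y-D: 30+25+19+3+22 = 99
D-C-Y-V-E-D: 30+9+3+19+37 = 98
D-E-V-C-Y-D: 37+19+12+9+22 = 99
D-E-C-V-Y-D: 37+25+12+3+22 = 99
The minimum is 98.
One optimal route: D → C → V → Y → E → D (or its reverse).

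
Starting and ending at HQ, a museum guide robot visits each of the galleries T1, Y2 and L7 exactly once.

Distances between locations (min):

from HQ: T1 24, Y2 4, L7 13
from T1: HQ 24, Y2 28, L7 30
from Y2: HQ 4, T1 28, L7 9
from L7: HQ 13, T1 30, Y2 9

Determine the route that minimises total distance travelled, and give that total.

With 3 stops there are 3!/2 = 3 distinct round trips (a route and its reverse cost the same).
HQ-T1-Y2-L7-HQ: 24+28+9+13 = 74
HQ-T1-L7-Y2-HQ: 24+30+9+4 = 67
HQ-Y2-T1-L7-HQ: 4+28+30+13 = 75
The minimum is 67.
One optimal route: HQ → T1 → L7 → Y2 → HQ (or its reverse).

Minimum total distance: 67 min.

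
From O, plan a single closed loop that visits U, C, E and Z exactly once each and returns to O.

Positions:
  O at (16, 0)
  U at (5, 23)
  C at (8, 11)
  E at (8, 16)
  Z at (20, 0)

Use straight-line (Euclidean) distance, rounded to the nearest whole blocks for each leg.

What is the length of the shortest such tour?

O → U → C → E → Z → O: 25+12+5+20+4 = 66
O → U → C → Z → E → O: 25+12+16+20+18 = 91
O → U → E → C → Z → O: 25+8+5+16+4 = 58
O → U → E → Z → C → O: 25+8+20+16+14 = 83
O → U → Z → C → E → O: 25+27+16+5+18 = 91
O → U → Z → E → C → O: 25+27+20+5+14 = 91
O → C → U → E → Z → O: 14+12+8+20+4 = 58
O → C → U → Z → E → O: 14+12+27+20+18 = 91
O → C → E → U → Z → O: 14+5+8+27+4 = 58
O → C → Z → U → E → O: 14+16+27+8+18 = 83
O → E → U → C → Z → O: 18+8+12+16+4 = 58
O → E → C → U → Z → O: 18+5+12+27+4 = 66
The minimum is 58.
One optimal route: O → U → E → C → Z → O (or its reverse).

Shortest round trip = 58 blocks.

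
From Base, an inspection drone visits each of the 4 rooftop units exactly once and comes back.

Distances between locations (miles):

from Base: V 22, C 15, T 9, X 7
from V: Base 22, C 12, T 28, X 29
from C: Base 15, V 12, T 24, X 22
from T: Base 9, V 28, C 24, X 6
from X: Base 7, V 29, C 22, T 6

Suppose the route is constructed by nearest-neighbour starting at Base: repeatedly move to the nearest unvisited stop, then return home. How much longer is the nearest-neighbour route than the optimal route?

From Base: X=7, T=9, C=15, V=22 → choose X (7).
From X: T=6, C=22, V=29 → choose T (6).
From T: C=24, V=28 → choose C (24).
From C: V=12 → choose V (12).
NN route Base → X → T → C → V → Base costs 71.
Optimal: Base → C → V → T → X → Base costs 68 (by enumerating all 12 distinct tours).
Excess = 71 − 68 = 3.

Excess over optimum: 3 miles.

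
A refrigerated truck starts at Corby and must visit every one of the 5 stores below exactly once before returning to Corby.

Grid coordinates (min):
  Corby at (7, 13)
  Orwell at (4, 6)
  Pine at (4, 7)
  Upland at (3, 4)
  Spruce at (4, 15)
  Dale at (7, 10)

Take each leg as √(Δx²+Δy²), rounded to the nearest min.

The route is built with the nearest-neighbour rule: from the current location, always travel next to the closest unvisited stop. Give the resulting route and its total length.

From Corby: distances to unvisited — Dale=3, Spruce=4, Pine=7, Orwell=8, Upland=10. Nearest is Dale (3).
From Dale: distances to unvisited — Pine=4, Orwell=5, Spruce=6, Upland=7. Nearest is Pine (4).
From Pine: distances to unvisited — Orwell=1, Upland=3, Spruce=8. Nearest is Orwell (1).
From Orwell: distances to unvisited — Upland=2, Spruce=9. Nearest is Upland (2).
From Upland: distances to unvisited — Spruce=11. Nearest is Spruce (11).
Return Spruce→Corby: 4.
Total = 3 + 4 + 1 + 2 + 11 + 4 = 25.

Nearest-neighbour total = 25 min; route Corby → Dale → Pine → Orwell → Upland → Spruce → Corby.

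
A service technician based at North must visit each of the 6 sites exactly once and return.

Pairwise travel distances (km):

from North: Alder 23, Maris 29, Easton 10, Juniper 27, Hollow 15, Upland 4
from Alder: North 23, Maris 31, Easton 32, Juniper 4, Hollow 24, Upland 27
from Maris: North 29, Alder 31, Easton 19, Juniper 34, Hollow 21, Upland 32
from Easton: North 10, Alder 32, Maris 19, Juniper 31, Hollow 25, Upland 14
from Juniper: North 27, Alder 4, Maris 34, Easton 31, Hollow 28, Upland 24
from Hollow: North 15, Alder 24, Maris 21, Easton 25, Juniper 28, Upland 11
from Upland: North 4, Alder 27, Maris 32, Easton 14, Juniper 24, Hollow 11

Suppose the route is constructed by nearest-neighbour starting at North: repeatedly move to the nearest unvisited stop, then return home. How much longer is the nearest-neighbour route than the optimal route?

Excess over optimum: 7 km.

From North: Upland=4, Easton=10, Hollow=15, Alder=23, Juniper=27, Maris=29 → choose Upland (4).
From Upland: Hollow=11, Easton=14, Juniper=24, Alder=27, Maris=32 → choose Hollow (11).
From Hollow: Maris=21, Alder=24, Easton=25, Juniper=28 → choose Maris (21).
From Maris: Easton=19, Alder=31, Juniper=34 → choose Easton (19).
From Easton: Juniper=31, Alder=32 → choose Juniper (31).
From Juniper: Alder=4 → choose Alder (4).
NN route North → Upland → Hollow → Maris → Easton → Juniper → Alder → North costs 113.
Optimal: North → Easton → Maris → Juniper → Alder → Hollow → Upland → North costs 106 (by enumerating all 360 distinct tours).
Excess = 113 − 106 = 7.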